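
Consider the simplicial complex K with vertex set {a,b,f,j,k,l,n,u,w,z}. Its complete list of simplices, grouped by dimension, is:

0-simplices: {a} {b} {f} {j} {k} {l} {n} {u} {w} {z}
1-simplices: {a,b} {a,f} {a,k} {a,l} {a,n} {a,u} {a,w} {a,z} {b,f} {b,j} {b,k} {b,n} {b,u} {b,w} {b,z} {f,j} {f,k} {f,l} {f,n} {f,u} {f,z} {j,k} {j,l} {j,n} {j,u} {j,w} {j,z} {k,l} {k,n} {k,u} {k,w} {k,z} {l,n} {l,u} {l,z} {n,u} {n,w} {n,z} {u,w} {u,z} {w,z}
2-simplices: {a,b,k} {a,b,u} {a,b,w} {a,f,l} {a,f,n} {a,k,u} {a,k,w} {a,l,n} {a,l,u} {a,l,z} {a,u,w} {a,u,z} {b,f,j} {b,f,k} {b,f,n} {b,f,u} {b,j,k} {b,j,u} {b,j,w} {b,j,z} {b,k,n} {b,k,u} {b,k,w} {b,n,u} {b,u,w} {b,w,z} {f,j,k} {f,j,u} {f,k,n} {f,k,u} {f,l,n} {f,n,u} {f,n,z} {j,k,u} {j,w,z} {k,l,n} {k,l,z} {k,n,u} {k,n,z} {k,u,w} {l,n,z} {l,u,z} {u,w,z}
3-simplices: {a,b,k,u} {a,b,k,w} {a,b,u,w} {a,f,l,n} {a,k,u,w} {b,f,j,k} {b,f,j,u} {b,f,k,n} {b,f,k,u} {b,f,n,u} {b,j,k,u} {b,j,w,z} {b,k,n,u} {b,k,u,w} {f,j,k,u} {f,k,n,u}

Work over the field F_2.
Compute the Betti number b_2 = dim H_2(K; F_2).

b_2=2

n_0=10 n_1=41 n_2=43 n_3=16  [Z2]
∂1: piv[ab,af,ak,al,an,au,aw,az,bj] rk=9  ker:bf,bk,bn,bu,bw,bz,fj,fk,fl,fn,fu,fz,jk,jl,jn,ju,jw,jz,kl,kn,ku,kw,kz,ln,lu,lz,nu,nw,nz,uw,uz,wz
∂2: piv[abk,abu,abw,afl,afn,aku,akw,aln,alu,alz,auw,auz,bfj,bfk,bfn,bfu,bjk,bju,bjw,bjz,bkn,bnu,bwz,fnz,kln,klz,knz,uwz] rk=28  ker:bku,bkw,buw,fjk,fju,fkn,fku,fln,fnu,jku,jwz,knu,kuw,lnz,luz
∂3: piv[abku,abkw,abuw,afln,akuw,bfjk,bfju,bfkn,bfku,bfnu,bjku,bjwz,bknu] rk=13  ker:bkuw,fjku,fknu
b_2=(43−28)−13=2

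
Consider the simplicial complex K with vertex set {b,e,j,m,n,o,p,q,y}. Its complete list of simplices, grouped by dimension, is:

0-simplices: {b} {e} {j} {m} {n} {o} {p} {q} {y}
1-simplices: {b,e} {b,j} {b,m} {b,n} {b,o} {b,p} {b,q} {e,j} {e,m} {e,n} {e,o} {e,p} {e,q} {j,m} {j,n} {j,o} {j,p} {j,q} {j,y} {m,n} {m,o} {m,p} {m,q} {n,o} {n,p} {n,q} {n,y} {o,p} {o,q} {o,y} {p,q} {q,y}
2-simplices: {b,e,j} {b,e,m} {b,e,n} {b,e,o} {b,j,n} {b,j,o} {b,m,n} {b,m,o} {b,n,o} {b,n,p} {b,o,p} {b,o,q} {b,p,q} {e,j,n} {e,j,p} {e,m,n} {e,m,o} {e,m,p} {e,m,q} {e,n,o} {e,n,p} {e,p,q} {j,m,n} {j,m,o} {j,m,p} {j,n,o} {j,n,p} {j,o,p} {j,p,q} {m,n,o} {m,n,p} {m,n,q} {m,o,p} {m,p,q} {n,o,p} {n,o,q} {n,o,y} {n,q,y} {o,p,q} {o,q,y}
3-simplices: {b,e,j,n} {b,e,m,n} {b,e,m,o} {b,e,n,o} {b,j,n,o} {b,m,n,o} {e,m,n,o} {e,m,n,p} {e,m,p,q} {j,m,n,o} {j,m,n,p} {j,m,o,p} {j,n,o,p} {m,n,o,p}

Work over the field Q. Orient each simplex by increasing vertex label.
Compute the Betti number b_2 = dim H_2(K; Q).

n_0=9 n_1=32 n_2=40 n_3=14  [Q]
∂1: piv[be,bj,bm,bn,bo,bp,bq,jy] rk=8  ker:ej,em,en,eo,ep,eq,jm,jn,jo,jp,jq,mn,mo,mp,mq,no,np,nq,ny,op,oq,oy,pq,qy
∂2: piv[bej,bem,ben,beo,bjn,bjo,bmn,bmo,bno,bnp,bop,boq,bpq,ejp,emp,emq,enp,epq,jmn,jpq,mnq,noy,nqy] rk=23  ker:ejn,emn,emo,eno,jmo,jmp,jno,jnp,jop,mno,mnp,mop,mpq,nop,noq,opq,oqy
∂3: piv[bejn,bemn,bemo,beno,bjno,bmno,emnp,empq,jmno,jmnp,jmop,jnop] rk=12  ker:emno,mnop
b_2=(40−23)−12=5

b_2=5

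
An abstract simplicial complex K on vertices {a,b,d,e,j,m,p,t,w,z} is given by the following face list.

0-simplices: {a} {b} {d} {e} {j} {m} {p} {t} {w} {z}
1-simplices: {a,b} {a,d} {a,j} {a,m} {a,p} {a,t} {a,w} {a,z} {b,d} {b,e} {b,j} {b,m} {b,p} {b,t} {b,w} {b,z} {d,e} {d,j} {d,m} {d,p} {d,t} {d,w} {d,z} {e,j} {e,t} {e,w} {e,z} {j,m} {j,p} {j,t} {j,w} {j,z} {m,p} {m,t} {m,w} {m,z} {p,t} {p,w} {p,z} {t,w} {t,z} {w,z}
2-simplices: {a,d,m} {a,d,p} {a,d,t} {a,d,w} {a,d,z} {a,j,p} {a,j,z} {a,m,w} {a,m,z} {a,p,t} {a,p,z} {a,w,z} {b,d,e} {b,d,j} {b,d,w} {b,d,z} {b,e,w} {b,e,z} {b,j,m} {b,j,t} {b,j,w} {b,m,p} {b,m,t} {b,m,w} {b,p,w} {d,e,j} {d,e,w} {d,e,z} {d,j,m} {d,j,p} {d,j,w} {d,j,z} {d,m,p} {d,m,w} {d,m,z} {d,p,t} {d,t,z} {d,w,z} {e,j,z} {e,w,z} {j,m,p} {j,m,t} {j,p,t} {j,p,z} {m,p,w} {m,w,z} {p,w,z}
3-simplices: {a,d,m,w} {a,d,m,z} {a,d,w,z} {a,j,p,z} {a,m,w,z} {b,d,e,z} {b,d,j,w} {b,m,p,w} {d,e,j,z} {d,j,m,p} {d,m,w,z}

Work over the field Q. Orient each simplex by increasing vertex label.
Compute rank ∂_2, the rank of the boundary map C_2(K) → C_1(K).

rank∂_2=30

n_0=10 n_1=42 n_2=47 n_3=11  [Q]
∂1: piv[ab,ad,aj,am,ap,at,aw,az,be] rk=9  ker:bd,bj,bm,bp,bt,bw,bz,de,dj,dm,dp,dt,dw,dz,ej,et,ew,ez,jm,jp,jt,jw,jz,mp,mt,mw,mz,pt,pw,pz,tw,tz,wz
∂2: piv[adm,adp,adt,adw,adz,ajp,ajz,amw,amz,apt,apz,awz,bde,bdj,bdw,bdz,bew,bez,bjm,bjt,bjw,bmp,bmt,bmw,bpw,dej,djp,dmp,dtz,jpt] rk=30  ker:dew,dez,djm,djw,djz,dmw,dmz,dpt,dwz,ejz,ewz,jmp,jmt,jpz,mpw,mwz,pwz
∂3: piv[admw,admz,adwz,ajpz,amwz,bdez,bdjw,bmpw,dejz,djmp] rk=10  ker:dmwz
rk∂_2=30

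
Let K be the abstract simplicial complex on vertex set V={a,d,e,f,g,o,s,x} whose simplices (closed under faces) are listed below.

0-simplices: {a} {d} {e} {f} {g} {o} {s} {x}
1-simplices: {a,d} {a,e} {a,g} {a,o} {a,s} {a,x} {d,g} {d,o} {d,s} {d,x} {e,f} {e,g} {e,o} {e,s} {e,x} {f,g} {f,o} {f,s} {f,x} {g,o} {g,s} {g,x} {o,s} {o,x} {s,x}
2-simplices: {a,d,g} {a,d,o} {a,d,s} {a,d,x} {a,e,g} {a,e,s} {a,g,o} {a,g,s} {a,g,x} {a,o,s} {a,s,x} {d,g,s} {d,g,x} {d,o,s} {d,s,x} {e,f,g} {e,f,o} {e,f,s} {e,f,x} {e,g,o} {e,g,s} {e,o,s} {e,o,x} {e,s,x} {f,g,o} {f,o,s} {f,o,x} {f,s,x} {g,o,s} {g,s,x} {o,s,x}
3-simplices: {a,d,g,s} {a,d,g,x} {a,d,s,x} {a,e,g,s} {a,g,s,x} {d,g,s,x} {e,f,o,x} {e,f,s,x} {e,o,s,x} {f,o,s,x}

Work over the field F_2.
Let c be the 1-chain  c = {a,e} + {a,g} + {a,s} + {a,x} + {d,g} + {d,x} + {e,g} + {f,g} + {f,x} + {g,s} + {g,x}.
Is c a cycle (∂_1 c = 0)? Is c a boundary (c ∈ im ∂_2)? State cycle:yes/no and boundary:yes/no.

n_0=8 n_1=25 n_2=31 n_3=10  [Z2]
∂1: piv[ad,ae,ag,ao,as,ax,ef] rk=7  ker:dg,do,ds,dx,eg,eo,es,ex,fg,fo,fs,fx,go,gs,gx,os,ox,sx
∂2: piv[adg,ado,ads,adx,aeg,aes,ago,ags,agx,aos,asx,efg,efo,efs,efx,ego,eox,esx] rk=18  ker:dgs,dgx,dos,dsx,egs,eos,fgo,fos,fox,fsx,gos,gsx,osx
∂3: piv[adgs,adgx,adsx,aegs,agsx,efox,efsx,eosx,fosx] rk=9  ker:dgsx
∂1c = 0
c vs im∂2: reduces to 0 ⇒ boundary

cycle:yes boundary:yes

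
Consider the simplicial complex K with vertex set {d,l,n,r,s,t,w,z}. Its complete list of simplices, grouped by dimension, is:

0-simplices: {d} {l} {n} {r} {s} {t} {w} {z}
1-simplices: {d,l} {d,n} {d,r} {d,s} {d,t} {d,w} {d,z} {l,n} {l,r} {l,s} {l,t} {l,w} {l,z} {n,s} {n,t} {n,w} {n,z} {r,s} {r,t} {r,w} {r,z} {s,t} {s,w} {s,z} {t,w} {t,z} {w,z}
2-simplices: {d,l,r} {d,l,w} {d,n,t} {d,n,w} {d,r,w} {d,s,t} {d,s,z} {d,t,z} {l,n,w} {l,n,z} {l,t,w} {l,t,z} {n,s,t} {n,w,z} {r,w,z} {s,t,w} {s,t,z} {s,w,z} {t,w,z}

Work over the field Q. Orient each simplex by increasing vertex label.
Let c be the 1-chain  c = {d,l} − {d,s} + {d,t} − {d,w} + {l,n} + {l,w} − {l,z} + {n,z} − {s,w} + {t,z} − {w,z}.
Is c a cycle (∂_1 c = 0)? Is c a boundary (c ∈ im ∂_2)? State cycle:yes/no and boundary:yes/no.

n_0=8 n_1=27 n_2=19  [Q]
∂1: piv[dl,dn,dr,ds,dt,dw,dz] rk=7  ker:ln,lr,ls,lt,lw,lz,ns,nt,nw,nz,rs,rt,rw,rz,st,sw,sz,tw,tz,wz
∂2: piv[dlr,dlw,dnt,dnw,drw,dst,dsz,dtz,lnw,lnz,ltw,ltz,nst,nwz,rwz,stw] rk=16  ker:stz,swz,twz
∂1c = 0
c vs im∂2: reduces to 0 ⇒ boundary

cycle:yes boundary:yes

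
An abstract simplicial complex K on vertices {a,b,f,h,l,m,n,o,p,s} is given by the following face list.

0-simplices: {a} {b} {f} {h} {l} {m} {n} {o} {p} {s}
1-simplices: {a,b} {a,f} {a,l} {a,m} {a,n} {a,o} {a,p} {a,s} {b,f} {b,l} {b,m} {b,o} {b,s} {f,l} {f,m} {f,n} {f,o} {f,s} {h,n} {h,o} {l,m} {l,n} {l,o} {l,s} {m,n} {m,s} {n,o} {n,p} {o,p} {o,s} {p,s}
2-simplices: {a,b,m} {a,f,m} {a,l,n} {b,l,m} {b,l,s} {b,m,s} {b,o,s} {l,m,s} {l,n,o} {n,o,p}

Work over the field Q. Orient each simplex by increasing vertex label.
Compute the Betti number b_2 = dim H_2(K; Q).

b_2=1

n_0=10 n_1=31 n_2=10  [Q]
∂1: piv[ab,af,al,am,an,ao,ap,as,hn] rk=9  ker:bf,bl,bm,bo,bs,fl,fm,fn,fo,fs,ho,lm,ln,lo,ls,mn,ms,no,np,op,os,ps
∂2: piv[abm,afm,aln,blm,bls,bms,bos,lno,nop] rk=9  ker:lms
b_2=(10−9)−0=1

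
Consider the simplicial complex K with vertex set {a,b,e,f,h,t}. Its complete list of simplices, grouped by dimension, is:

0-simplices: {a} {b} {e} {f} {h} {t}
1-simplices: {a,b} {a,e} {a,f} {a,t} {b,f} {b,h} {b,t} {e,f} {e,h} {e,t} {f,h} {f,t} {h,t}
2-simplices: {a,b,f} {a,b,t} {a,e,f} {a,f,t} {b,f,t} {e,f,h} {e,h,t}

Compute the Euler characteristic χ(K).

χ(K)=0

n_0=6 n_1=13 n_2=7
χ=+6−13+7=0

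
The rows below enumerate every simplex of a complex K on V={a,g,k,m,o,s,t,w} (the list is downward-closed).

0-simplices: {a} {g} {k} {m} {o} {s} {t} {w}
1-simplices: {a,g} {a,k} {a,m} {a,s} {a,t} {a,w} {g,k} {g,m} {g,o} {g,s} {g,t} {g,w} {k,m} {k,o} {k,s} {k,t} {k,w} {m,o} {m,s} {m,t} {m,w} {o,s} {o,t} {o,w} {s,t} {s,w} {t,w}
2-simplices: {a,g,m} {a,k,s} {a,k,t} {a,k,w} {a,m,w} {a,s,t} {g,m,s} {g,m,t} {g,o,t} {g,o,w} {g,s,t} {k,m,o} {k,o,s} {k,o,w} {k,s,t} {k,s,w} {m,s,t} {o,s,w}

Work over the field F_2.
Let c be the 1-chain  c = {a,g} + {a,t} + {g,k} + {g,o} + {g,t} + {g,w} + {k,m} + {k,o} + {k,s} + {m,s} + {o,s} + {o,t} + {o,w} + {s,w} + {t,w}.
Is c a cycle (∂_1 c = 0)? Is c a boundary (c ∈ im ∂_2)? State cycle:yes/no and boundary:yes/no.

n_0=8 n_1=27 n_2=18  [Z2]
∂1: piv[ag,ak,am,as,at,aw,go] rk=7  ker:gk,gm,gs,gt,gw,km,ko,ks,kt,kw,mo,ms,mt,mw,os,ot,ow,st,sw,tw
∂2: piv[agm,aks,akt,akw,amw,ast,gms,gmt,got,gow,gst,kmo,kos,kow,ksw] rk=15  ker:kst,mst,osw
∂1c = {g} + {o}

cycle:no boundary:no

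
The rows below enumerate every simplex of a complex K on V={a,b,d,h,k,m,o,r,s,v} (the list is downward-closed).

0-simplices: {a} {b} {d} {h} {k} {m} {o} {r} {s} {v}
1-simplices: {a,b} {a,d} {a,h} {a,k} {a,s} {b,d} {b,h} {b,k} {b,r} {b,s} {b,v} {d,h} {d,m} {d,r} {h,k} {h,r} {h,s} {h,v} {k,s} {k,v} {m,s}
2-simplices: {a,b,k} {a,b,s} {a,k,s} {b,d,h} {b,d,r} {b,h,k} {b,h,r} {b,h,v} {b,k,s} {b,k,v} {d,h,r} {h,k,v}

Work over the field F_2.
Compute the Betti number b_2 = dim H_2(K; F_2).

n_0=10 n_1=21 n_2=12  [Z2]
∂1: piv[ab,ad,ah,ak,as,br,bv,dm] rk=8  ker:bd,bh,bk,bs,dh,dr,hk,hr,hs,hv,ks,kv,ms
∂2: piv[abk,abs,aks,bdh,bdr,bhk,bhr,bhv,bkv] rk=9  ker:bks,dhr,hkv
b_2=(12−9)−0=3

b_2=3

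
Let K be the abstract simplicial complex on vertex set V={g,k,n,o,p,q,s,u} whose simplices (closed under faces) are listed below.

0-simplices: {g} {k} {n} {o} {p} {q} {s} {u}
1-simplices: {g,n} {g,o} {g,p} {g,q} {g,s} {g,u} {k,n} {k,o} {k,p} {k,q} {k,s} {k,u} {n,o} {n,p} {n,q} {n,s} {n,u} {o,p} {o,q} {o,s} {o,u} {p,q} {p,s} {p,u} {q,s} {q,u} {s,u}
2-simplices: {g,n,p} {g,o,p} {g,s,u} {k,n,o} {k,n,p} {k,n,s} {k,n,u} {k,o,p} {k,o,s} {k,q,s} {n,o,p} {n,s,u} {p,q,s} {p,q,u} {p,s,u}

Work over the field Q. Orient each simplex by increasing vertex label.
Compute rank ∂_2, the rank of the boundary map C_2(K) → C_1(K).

rank∂_2=14

n_0=8 n_1=27 n_2=15  [Q]
∂1: piv[gn,go,gp,gq,gs,gu,kn] rk=7  ker:ko,kp,kq,ks,ku,no,np,nq,ns,nu,op,oq,os,ou,pq,ps,pu,qs,qu,su
∂2: piv[gnp,gop,gsu,kno,knp,kns,knu,kop,kos,kqs,nsu,pqs,pqu,psu] rk=14  ker:nop
rk∂_2=14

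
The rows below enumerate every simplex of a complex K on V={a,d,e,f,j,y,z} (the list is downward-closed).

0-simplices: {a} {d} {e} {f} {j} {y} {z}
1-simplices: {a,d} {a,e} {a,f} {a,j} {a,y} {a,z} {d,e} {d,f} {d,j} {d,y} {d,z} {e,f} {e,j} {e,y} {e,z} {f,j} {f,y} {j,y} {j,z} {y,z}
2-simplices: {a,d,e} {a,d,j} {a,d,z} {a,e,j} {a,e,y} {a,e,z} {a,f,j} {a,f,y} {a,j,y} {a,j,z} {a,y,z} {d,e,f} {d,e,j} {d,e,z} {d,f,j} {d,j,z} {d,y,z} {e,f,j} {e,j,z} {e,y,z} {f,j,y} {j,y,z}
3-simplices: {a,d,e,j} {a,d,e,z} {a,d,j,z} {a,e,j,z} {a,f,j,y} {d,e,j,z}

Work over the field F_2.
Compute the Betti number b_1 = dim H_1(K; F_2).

b_1=0

n_0=7 n_1=20 n_2=22 n_3=6  [Z2]
∂1: piv[ad,ae,af,aj,ay,az] rk=6  ker:de,df,dj,dy,dz,ef,ej,ey,ez,fj,fy,jy,jz,yz
∂2: piv[ade,adj,adz,aej,aey,aez,afj,afy,ajy,ajz,ayz,def,dfj,dyz] rk=14  ker:dej,dez,djz,efj,ejz,eyz,fjy,jyz
∂3: piv[adej,adez,adjz,aejz,afjy] rk=5  ker:dejz
b_1=(20−6)−14=0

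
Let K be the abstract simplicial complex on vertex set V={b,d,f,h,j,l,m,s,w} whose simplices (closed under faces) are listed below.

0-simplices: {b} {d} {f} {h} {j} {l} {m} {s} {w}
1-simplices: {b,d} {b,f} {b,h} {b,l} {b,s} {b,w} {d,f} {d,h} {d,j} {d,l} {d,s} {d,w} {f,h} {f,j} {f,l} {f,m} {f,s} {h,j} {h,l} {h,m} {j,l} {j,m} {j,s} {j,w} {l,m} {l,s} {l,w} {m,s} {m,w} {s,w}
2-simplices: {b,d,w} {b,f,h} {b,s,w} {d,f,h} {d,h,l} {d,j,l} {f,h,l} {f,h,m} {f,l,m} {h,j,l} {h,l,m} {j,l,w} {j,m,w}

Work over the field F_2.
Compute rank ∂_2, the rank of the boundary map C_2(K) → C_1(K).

rank∂_2=12

n_0=9 n_1=30 n_2=13  [Z2]
∂1: piv[bd,bf,bh,bl,bs,bw,dj,fm] rk=8  ker:df,dh,dl,ds,dw,fh,fj,fl,fs,hj,hl,hm,jl,jm,js,jw,lm,ls,lw,ms,mw,sw
∂2: piv[bdw,bfh,bsw,dfh,dhl,djl,fhl,fhm,flm,hjl,jlw,jmw] rk=12  ker:hlm
rk∂_2=12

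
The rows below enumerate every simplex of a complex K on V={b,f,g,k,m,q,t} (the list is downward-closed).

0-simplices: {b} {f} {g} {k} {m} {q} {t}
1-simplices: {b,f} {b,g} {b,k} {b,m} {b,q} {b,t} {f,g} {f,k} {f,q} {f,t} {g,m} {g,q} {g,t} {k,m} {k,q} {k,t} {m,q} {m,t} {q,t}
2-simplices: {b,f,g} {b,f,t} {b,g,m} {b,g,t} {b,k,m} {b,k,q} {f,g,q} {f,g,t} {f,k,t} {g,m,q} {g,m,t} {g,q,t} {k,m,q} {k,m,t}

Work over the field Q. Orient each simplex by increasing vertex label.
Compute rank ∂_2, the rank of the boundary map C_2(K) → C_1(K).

n_0=7 n_1=19 n_2=14  [Q]
∂1: piv[bf,bg,bk,bm,bq,bt] rk=6  ker:fg,fk,fq,ft,gm,gq,gt,km,kq,kt,mq,mt,qt
∂2: piv[bfg,bft,bgm,bgt,bkm,bkq,fgq,fkt,gmq,gmt,gqt,kmq,kmt] rk=13  ker:fgt
rk∂_2=13

rank∂_2=13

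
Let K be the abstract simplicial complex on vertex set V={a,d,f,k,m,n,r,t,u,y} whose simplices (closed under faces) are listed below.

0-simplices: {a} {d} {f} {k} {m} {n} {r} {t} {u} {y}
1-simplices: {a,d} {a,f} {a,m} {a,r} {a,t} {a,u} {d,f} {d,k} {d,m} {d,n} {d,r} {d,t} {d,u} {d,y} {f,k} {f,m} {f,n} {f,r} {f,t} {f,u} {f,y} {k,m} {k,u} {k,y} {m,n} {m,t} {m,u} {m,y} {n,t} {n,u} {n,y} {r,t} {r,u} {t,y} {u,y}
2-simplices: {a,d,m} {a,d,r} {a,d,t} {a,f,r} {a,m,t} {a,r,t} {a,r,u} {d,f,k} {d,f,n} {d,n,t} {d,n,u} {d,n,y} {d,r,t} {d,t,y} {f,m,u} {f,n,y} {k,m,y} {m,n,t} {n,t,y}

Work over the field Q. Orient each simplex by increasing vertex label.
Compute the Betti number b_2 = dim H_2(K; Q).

n_0=10 n_1=35 n_2=19  [Q]
∂1: piv[ad,af,am,ar,at,au,dk,dn,dy] rk=9  ker:df,dm,dr,dt,du,fk,fm,fn,fr,ft,fu,fy,km,ku,ky,mn,mt,mu,my,nt,nu,ny,rt,ru,ty,uy
∂2: piv[adm,adr,adt,afr,amt,art,aru,dfk,dfn,dnt,dnu,dny,dty,fmu,fny,kmy,mnt] rk=17  ker:drt,nty
b_2=(19−17)−0=2

b_2=2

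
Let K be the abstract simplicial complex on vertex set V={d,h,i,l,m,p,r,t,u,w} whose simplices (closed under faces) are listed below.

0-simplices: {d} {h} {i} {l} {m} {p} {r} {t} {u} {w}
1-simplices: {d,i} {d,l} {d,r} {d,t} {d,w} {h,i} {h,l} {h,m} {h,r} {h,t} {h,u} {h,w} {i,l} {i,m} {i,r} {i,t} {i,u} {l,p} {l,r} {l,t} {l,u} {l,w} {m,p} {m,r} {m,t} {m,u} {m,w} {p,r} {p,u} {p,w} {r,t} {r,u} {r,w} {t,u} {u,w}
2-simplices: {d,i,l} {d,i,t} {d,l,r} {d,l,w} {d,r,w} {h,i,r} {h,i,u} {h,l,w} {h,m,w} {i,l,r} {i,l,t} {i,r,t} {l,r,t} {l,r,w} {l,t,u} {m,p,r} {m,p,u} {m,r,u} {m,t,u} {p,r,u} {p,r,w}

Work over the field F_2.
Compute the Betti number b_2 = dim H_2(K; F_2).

b_2=3

n_0=10 n_1=35 n_2=21  [Z2]
∂1: piv[di,dl,dr,dt,dw,hi,hm,hu,lp] rk=9  ker:hl,hr,ht,hw,il,im,ir,it,iu,lr,lt,lu,lw,mp,mr,mt,mu,mw,pr,pu,pw,rt,ru,rw,tu,uw
∂2: piv[dil,dit,dlr,dlw,drw,hir,hiu,hlw,hmw,ilr,ilt,irt,ltu,mpr,mpu,mru,mtu,prw] rk=18  ker:lrt,lrw,pru
b_2=(21−18)−0=3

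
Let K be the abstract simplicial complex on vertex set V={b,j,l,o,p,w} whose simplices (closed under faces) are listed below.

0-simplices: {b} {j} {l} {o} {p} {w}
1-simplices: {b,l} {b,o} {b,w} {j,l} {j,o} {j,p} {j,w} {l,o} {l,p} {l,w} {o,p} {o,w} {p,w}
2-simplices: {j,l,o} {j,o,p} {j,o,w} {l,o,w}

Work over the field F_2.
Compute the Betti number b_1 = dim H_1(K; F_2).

n_0=6 n_1=13 n_2=4  [Z2]
∂1: piv[bl,bo,bw,jl,jp] rk=5  ker:jo,jw,lo,lp,lw,op,ow,pw
∂2: piv[jlo,jop,jow,low] rk=4
b_1=(13−5)−4=4

b_1=4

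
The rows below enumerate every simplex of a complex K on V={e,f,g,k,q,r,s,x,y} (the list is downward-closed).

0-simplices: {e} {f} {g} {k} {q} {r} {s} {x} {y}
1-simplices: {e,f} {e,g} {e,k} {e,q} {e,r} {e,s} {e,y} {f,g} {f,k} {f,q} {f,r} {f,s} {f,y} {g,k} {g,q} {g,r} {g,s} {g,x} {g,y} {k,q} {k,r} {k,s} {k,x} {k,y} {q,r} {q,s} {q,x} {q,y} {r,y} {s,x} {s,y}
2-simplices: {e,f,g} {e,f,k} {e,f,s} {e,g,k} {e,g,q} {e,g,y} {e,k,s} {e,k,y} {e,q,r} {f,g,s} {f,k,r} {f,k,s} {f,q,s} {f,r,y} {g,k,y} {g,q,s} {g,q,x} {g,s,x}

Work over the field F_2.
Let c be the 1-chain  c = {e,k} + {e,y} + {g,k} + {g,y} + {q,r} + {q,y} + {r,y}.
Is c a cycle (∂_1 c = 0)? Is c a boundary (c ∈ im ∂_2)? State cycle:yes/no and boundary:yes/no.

n_0=9 n_1=31 n_2=18  [Z2]
∂1: piv[ef,eg,ek,eq,er,es,ey,gx] rk=8  ker:fg,fk,fq,fr,fs,fy,gk,gq,gr,gs,gy,kq,kr,ks,kx,ky,qr,qs,qx,qy,ry,sx,sy
∂2: piv[efg,efk,efs,egk,egq,egy,eks,eky,eqr,fgs,fkr,fqs,fry,gqs,gqx,gsx] rk=16  ker:fks,gky
∂1c = 0
c vs im∂2: residual ≠ 0 ⇒ not boundary

cycle:yes boundary:no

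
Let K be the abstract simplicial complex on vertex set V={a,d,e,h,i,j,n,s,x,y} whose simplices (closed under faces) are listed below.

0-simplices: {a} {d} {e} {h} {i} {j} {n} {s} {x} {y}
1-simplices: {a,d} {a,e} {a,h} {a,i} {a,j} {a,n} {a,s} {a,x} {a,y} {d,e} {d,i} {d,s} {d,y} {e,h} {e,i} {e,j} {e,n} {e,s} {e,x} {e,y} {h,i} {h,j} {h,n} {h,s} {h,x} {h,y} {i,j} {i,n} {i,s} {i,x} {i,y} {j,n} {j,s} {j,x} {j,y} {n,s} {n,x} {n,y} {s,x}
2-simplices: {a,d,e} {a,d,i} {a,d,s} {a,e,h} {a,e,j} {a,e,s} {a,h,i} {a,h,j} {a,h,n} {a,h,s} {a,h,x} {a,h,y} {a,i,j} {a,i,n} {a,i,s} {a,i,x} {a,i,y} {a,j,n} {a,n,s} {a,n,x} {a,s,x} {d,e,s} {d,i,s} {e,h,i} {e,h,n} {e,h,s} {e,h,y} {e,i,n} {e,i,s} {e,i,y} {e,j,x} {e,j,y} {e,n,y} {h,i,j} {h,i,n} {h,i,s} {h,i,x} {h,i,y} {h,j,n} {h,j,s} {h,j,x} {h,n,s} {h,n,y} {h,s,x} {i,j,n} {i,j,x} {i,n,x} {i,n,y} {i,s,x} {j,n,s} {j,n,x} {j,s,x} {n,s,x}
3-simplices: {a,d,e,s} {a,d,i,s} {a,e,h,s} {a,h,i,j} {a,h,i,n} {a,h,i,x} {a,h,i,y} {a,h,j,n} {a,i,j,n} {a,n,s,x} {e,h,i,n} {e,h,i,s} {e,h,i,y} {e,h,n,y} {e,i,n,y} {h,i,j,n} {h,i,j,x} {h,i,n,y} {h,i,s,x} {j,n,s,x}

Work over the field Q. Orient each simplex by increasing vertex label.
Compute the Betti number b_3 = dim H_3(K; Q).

n_0=10 n_1=39 n_2=53 n_3=20  [Q]
∂1: piv[ad,ae,ah,ai,aj,an,as,ax,ay] rk=9  ker:de,di,ds,dy,eh,ei,ej,en,es,ex,ey,hi,hj,hn,hs,hx,hy,ij,in,is,ix,iy,jn,js,jx,jy,ns,nx,ny,sx
∂2: piv[ade,adi,ads,aeh,aej,aes,ahi,ahj,ahn,ahs,ahx,ahy,aij,ain,ais,aix,aiy,ajn,ans,anx,asx,ehi,ehn,ehy,ejx,ejy,eny,hjs,hjx] rk=29  ker:des,dis,ehs,ein,eis,eiy,hij,hin,his,hix,hiy,hjn,hns,hny,hsx,ijn,ijx,inx,iny,isx,jns,jnx,jsx,nsx
∂3: piv[ades,adis,aehs,ahij,ahin,ahix,ahiy,ahjn,aijn,ansx,ehin,ehis,ehiy,ehny,einy,hijx,hisx,jnsx] rk=18  ker:hijn,hiny
b_3=(20−18)−0=2

b_3=2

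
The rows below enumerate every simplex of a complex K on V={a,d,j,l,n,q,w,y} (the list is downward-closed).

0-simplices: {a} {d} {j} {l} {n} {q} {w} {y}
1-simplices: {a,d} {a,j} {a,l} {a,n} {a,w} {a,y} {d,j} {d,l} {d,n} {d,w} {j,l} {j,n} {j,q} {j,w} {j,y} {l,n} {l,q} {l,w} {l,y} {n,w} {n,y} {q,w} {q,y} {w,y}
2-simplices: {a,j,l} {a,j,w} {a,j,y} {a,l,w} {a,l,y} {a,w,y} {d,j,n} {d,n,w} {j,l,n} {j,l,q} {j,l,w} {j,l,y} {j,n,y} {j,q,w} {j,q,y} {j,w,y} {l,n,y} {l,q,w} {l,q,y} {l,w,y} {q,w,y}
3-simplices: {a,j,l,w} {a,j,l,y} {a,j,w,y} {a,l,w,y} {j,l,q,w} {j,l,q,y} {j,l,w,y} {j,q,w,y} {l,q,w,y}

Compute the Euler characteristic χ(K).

χ(K)=-4

n_0=8 n_1=24 n_2=21 n_3=9
χ=+8−24+21−9=-4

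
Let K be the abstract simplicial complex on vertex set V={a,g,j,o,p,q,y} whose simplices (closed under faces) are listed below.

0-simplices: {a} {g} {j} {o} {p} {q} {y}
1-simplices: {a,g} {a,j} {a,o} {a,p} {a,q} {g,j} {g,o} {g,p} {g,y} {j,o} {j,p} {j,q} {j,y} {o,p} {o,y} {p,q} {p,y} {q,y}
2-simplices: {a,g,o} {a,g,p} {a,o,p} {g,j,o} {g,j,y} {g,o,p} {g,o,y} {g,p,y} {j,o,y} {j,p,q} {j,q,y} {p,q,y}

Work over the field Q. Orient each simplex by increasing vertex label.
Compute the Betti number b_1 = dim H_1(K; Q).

n_0=7 n_1=18 n_2=12  [Q]
∂1: piv[ag,aj,ao,ap,aq,gy] rk=6  ker:gj,go,gp,jo,jp,jq,jy,op,oy,pq,py,qy
∂2: piv[ago,agp,aop,gjo,gjy,goy,gpy,jpq,jqy,pqy] rk=10  ker:gop,joy
b_1=(18−6)−10=2

b_1=2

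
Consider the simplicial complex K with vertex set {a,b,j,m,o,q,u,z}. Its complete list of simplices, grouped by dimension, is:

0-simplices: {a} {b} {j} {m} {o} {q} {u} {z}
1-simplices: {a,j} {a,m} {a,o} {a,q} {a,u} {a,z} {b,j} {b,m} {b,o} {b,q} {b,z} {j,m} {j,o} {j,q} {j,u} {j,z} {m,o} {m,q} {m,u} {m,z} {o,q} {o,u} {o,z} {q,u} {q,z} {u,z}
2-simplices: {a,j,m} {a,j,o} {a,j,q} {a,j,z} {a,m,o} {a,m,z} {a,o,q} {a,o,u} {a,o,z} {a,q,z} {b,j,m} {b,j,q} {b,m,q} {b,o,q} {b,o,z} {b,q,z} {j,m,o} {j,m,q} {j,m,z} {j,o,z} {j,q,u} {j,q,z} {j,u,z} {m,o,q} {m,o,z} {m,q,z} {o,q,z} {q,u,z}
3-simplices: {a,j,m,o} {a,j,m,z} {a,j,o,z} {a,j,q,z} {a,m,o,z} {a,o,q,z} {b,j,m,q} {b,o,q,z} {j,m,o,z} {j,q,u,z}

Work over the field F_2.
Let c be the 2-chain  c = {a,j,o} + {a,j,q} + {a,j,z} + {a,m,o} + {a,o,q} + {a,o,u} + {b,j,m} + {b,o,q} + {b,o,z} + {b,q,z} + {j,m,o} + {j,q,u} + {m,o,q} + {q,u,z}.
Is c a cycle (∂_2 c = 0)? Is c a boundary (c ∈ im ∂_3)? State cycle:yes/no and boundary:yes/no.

cycle:no boundary:no

n_0=8 n_1=26 n_2=28 n_3=10  [Z2]
∂1: piv[aj,am,ao,aq,au,az,bj] rk=7  ker:bm,bo,bq,bz,jm,jo,jq,ju,jz,mo,mq,mu,mz,oq,ou,oz,qu,qz,uz
∂2: piv[ajm,ajo,ajq,ajz,amo,amz,aoq,aou,aoz,aqz,bjm,bjq,bmq,boq,boz,jqu,juz] rk=17  ker:bqz,jmo,jmq,jmz,joz,jqz,moq,moz,mqz,oqz,quz
∂3: piv[ajmo,ajmz,ajoz,ajqz,amoz,aoqz,bjmq,boqz,jquz] rk=9  ker:jmoz
∂2c = {a,j} + {a,m} + {a,u} + {a,z} + {b,j} + {b,m} + {j,u} + {j,z} + {m,o} + {m,q} + {o,q} + {o,u} + {o,z} + {u,z}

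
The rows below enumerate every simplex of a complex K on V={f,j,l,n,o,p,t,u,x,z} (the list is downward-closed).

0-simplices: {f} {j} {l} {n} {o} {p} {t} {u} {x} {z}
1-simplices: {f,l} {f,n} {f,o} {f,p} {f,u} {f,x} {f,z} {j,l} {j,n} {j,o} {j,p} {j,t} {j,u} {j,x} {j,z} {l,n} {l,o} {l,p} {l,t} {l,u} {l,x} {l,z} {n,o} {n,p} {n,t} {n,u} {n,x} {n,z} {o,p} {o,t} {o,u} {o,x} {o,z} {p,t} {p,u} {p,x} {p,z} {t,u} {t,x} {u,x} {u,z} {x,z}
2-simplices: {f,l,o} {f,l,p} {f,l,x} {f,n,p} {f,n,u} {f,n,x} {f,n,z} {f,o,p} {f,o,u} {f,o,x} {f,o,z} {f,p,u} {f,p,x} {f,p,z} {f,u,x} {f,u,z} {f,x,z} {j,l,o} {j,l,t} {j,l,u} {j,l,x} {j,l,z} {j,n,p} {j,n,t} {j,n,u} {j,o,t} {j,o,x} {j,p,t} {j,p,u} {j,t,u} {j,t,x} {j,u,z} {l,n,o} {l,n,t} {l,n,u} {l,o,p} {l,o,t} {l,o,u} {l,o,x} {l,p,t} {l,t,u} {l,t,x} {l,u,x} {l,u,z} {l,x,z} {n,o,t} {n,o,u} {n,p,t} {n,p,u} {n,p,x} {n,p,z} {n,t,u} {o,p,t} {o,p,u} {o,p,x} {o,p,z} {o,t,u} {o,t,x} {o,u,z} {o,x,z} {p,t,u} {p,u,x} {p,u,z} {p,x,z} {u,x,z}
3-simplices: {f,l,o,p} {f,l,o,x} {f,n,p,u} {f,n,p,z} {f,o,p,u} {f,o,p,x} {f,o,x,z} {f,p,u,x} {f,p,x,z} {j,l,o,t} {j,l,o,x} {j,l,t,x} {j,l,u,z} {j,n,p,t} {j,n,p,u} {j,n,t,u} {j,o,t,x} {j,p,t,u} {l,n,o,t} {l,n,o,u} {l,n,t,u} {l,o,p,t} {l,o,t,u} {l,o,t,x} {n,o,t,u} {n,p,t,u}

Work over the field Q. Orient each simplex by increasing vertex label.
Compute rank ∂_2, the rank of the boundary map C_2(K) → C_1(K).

n_0=10 n_1=42 n_2=65 n_3=26  [Q]
∂1: piv[fl,fn,fo,fp,fu,fx,fz,jl,jt] rk=9  ker:jn,jo,jp,ju,jx,jz,ln,lo,lp,lt,lu,lx,lz,no,np,nt,nu,nx,nz,op,ot,ou,ox,oz,pt,pu,px,pz,tu,tx,ux,uz,xz
∂2: piv[flo,flp,flx,fnp,fnu,fnx,fnz,fop,fou,fox,foz,fpu,fpx,fpz,fux,fuz,fxz,jlo,jlt,jlu,jlx,jlz,jnp,jnt,jnu,jot,jpt,jtu,jtx,juz,lno,lnt,lou] rk=33  ker:jox,jpu,lnu,lop,lot,lox,lpt,ltu,ltx,lux,luz,lxz,not,nou,npt,npu,npx,npz,ntu,opt,opu,opx,opz,otu,otx,ouz,oxz,ptu,pux,puz,pxz,uxz
∂3: piv[flop,flox,fnpu,fnpz,fopu,fopx,foxz,fpux,fpxz,jlot,jlox,jltx,jluz,jnpt,jnpu,jntu,jotx,jptu,lnot,lnou,lntu,lopt,lotu] rk=23  ker:lotx,notu,nptu
rk∂_2=33

rank∂_2=33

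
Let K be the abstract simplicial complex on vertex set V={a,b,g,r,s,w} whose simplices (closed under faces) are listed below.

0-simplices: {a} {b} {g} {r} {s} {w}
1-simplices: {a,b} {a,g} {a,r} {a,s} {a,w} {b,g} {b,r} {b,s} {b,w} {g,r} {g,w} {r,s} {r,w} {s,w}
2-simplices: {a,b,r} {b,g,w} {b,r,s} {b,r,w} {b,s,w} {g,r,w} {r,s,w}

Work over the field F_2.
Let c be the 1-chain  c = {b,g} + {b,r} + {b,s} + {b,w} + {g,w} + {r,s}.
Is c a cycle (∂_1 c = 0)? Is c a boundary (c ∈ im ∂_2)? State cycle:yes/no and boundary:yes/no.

cycle:yes boundary:yes

n_0=6 n_1=14 n_2=7  [Z2]
∂1: piv[ab,ag,ar,as,aw] rk=5  ker:bg,br,bs,bw,gr,gw,rs,rw,sw
∂2: piv[abr,bgw,brs,brw,bsw,grw] rk=6  ker:rsw
∂1c = 0
c vs im∂2: reduces to 0 ⇒ boundary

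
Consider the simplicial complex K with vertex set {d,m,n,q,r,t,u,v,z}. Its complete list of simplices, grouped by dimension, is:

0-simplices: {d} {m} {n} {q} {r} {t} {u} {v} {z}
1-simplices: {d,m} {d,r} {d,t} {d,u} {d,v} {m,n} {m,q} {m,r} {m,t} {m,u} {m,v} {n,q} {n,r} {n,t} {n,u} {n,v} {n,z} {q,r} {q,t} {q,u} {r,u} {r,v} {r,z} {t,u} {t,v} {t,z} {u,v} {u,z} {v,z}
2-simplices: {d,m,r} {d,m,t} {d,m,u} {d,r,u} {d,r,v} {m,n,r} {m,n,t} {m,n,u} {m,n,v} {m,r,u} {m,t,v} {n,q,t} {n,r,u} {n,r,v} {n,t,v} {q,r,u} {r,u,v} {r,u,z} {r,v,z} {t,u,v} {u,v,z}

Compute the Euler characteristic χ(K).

χ(K)=1

n_0=9 n_1=29 n_2=21
χ=+9−29+21=1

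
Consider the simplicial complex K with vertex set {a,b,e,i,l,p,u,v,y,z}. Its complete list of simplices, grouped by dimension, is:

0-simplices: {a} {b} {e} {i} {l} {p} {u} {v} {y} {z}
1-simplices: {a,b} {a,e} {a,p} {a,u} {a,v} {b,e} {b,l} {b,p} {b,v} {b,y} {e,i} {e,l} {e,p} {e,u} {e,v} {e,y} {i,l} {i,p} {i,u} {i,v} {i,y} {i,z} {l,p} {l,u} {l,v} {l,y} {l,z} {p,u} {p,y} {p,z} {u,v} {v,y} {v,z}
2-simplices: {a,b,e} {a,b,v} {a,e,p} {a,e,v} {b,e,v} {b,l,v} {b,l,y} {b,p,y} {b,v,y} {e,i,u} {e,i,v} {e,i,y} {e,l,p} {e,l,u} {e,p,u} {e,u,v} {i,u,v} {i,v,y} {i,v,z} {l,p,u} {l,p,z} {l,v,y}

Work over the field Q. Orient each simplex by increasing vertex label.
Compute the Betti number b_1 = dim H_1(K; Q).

b_1=6

n_0=10 n_1=33 n_2=22  [Q]
∂1: piv[ab,ae,ap,au,av,bl,by,ei,iz] rk=9  ker:be,bp,bv,el,ep,eu,ev,ey,il,ip,iu,iv,iy,lp,lu,lv,ly,lz,pu,py,pz,uv,vy,vz
∂2: piv[abe,abv,aep,aev,blv,bly,bpy,bvy,eiu,eiv,eiy,elp,elu,epu,euv,ivy,ivz,lpz] rk=18  ker:bev,iuv,lpu,lvy
b_1=(33−9)−18=6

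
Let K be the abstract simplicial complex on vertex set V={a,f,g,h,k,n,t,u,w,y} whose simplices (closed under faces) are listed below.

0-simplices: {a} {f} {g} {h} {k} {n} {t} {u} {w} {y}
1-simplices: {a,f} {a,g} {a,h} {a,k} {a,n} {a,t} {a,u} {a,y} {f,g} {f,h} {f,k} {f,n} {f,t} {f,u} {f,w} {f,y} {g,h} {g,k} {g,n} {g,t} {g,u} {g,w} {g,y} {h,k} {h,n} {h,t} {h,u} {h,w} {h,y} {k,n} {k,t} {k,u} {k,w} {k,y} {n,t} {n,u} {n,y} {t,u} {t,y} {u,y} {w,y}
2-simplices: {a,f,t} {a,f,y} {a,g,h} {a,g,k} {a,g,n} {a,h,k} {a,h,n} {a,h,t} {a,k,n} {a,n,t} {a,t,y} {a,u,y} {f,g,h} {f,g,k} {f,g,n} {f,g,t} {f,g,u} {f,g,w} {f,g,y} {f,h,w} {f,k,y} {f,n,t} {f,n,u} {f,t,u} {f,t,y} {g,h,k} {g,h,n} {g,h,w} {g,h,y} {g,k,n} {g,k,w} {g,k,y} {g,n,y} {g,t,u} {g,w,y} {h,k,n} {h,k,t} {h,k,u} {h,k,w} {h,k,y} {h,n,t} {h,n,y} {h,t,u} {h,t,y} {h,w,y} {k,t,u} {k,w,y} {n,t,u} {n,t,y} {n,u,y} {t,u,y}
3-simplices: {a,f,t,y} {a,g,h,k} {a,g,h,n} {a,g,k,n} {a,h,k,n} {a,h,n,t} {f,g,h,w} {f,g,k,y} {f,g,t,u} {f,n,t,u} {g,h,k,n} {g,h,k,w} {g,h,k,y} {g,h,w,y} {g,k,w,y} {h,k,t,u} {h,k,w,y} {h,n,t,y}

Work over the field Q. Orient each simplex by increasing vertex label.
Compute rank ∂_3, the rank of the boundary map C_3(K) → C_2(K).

n_0=10 n_1=41 n_2=51 n_3=18  [Q]
∂1: piv[af,ag,ah,ak,an,at,au,ay,fw] rk=9  ker:fg,fh,fk,fn,ft,fu,fy,gh,gk,gn,gt,gu,gw,gy,hk,hn,ht,hu,hw,hy,kn,kt,ku,kw,ky,nt,nu,ny,tu,ty,uy,wy
∂2: piv[aft,afy,agh,agk,agn,ahk,ahn,aht,akn,ant,aty,auy,fgh,fgk,fgn,fgt,fgu,fgw,fgy,fhw,fky,fnt,fnu,ftu,ghy,gkw,gny,gwy,hkt,hku,htu,nuy] rk=32  ker:fty,ghk,ghn,ghw,gkn,gky,gtu,hkn,hkw,hky,hnt,hny,hty,hwy,ktu,kwy,ntu,nty,tuy
∂3: piv[afty,aghk,aghn,agkn,ahkn,ahnt,fghw,fgky,fgtu,fntu,ghkw,ghky,ghwy,gkwy,hktu,hnty] rk=16  ker:ghkn,hkwy
rk∂_3=16

rank∂_3=16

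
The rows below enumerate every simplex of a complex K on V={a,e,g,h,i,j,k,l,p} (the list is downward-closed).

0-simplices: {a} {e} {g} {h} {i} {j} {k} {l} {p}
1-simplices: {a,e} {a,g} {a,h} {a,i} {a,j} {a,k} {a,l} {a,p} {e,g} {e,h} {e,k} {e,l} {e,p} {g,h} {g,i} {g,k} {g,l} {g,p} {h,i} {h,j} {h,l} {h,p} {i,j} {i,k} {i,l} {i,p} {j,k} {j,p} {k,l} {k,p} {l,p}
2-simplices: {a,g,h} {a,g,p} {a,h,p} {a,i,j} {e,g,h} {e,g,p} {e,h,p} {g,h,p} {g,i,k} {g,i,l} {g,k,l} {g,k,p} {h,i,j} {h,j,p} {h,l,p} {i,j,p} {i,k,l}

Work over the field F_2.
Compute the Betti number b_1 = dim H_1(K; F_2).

b_1=9

n_0=9 n_1=31 n_2=17  [Z2]
∂1: piv[ae,ag,ah,ai,aj,ak,al,ap] rk=8  ker:eg,eh,ek,el,ep,gh,gi,gk,gl,gp,hi,hj,hl,hp,ij,ik,il,ip,jk,jp,kl,kp,lp
∂2: piv[agh,agp,ahp,aij,egh,egp,gik,gil,gkl,gkp,hij,hjp,hlp,ijp] rk=14  ker:ehp,ghp,ikl
b_1=(31−8)−14=9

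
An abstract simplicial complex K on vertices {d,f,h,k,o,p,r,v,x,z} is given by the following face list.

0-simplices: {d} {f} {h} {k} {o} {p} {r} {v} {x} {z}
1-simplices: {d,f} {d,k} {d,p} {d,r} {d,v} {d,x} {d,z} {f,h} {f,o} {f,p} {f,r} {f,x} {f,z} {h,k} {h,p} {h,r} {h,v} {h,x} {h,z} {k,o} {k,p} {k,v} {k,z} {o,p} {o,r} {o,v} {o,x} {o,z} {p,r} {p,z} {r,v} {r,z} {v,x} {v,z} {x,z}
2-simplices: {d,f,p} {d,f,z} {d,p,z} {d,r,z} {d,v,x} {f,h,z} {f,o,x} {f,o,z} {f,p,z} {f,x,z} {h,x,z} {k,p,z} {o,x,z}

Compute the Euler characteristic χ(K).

χ(K)=-12

n_0=10 n_1=35 n_2=13
χ=+10−35+13=-12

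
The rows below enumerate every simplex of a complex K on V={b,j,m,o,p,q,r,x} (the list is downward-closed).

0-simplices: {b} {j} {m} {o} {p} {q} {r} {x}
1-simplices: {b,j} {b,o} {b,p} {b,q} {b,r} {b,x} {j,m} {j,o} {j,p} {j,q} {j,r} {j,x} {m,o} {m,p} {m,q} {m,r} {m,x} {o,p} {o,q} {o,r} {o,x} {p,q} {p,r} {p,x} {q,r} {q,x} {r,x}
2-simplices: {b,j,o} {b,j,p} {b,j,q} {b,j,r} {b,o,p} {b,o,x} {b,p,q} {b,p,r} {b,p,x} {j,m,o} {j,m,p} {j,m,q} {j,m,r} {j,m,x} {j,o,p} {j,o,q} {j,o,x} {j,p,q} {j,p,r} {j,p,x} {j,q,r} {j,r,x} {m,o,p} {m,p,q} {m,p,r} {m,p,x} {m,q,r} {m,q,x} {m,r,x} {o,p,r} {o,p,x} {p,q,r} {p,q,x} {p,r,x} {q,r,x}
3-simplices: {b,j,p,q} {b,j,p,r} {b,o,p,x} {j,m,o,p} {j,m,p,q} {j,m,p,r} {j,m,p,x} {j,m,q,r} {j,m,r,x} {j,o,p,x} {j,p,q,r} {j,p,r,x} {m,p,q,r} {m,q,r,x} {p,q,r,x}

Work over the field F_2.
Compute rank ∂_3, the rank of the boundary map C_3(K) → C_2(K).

rank∂_3=14

n_0=8 n_1=27 n_2=35 n_3=15  [Z2]
∂1: piv[bj,bo,bp,bq,br,bx,jm] rk=7  ker:jo,jp,jq,jr,jx,mo,mp,mq,mr,mx,op,oq,or,ox,pq,pr,px,qr,qx,rx
∂2: piv[bjo,bjp,bjq,bjr,bop,box,bpq,bpr,bpx,jmo,jmp,jmq,jmr,jmx,joq,jox,jqr,jrx,mqx,opr] rk=20  ker:jop,jpq,jpr,jpx,mop,mpq,mpr,mpx,mqr,mrx,opx,pqr,pqx,prx,qrx
∂3: piv[bjpq,bjpr,bopx,jmop,jmpq,jmpr,jmpx,jmqr,jmrx,jopx,jpqr,jprx,mqrx,pqrx] rk=14  ker:mpqr
rk∂_3=14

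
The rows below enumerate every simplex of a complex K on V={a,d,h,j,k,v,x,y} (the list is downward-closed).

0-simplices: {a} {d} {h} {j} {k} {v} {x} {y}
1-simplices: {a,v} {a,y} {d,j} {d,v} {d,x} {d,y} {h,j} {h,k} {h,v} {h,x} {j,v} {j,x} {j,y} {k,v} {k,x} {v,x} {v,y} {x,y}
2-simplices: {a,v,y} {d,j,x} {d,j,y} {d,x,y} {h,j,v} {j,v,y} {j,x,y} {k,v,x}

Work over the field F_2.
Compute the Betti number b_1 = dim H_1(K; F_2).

n_0=8 n_1=18 n_2=8  [Z2]
∂1: piv[av,ay,dj,dv,dx,hj,hk] rk=7  ker:dy,hv,hx,jv,jx,jy,kv,kx,vx,vy,xy
∂2: piv[avy,djx,djy,dxy,hjv,jvy,kvx] rk=7  ker:jxy
b_1=(18−7)−7=4

b_1=4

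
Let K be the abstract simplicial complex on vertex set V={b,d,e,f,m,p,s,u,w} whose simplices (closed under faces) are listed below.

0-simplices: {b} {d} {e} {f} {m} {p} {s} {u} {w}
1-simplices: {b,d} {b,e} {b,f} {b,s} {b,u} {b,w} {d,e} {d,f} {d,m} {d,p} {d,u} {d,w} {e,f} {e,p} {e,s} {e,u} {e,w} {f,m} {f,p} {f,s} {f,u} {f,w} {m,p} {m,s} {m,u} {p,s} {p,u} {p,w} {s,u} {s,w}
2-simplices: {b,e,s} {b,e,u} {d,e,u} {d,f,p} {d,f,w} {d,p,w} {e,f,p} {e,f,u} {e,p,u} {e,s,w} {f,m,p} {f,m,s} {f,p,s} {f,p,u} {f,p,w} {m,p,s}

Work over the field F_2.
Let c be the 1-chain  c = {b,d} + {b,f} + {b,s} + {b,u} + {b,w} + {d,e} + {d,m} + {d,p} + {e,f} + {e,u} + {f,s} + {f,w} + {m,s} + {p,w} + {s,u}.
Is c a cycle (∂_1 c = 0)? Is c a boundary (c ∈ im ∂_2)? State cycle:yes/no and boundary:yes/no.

cycle:no boundary:no

n_0=9 n_1=30 n_2=16  [Z2]
∂1: piv[bd,be,bf,bs,bu,bw,dm,dp] rk=8  ker:de,df,du,dw,ef,ep,es,eu,ew,fm,fp,fs,fu,fw,mp,ms,mu,ps,pu,pw,su,sw
∂2: piv[bes,beu,deu,dfp,dfw,dpw,efp,efu,epu,esw,fmp,fms,fps] rk=13  ker:fpu,fpw,mps
∂1c = {b} + {e} + {u} + {w}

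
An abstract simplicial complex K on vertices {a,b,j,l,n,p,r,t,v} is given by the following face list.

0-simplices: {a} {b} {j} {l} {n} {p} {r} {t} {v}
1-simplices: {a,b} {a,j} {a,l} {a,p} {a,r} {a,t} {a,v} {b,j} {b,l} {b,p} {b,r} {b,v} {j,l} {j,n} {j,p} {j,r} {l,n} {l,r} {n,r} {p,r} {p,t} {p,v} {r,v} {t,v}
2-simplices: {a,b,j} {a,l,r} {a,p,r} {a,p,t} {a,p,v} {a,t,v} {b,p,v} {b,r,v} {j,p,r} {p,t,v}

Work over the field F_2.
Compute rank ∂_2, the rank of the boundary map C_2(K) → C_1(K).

n_0=9 n_1=24 n_2=10  [Z2]
∂1: piv[ab,aj,al,ap,ar,at,av,jn] rk=8  ker:bj,bl,bp,br,bv,jl,jp,jr,ln,lr,nr,pr,pt,pv,rv,tv
∂2: piv[abj,alr,apr,apt,apv,atv,bpv,brv,jpr] rk=9  ker:ptv
rk∂_2=9

rank∂_2=9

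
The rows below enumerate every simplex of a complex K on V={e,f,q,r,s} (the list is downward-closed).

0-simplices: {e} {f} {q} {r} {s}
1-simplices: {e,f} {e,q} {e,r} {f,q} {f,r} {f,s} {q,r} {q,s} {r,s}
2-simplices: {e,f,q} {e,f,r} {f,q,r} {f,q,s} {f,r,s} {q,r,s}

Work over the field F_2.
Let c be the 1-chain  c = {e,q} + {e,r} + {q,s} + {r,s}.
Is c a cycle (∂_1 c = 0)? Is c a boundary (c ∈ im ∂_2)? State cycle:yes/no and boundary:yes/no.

cycle:yes boundary:yes

n_0=5 n_1=9 n_2=6  [Z2]
∂1: piv[ef,eq,er,fs] rk=4  ker:fq,fr,qr,qs,rs
∂2: piv[efq,efr,fqr,fqs,frs] rk=5  ker:qrs
∂1c = 0
c vs im∂2: reduces to 0 ⇒ boundary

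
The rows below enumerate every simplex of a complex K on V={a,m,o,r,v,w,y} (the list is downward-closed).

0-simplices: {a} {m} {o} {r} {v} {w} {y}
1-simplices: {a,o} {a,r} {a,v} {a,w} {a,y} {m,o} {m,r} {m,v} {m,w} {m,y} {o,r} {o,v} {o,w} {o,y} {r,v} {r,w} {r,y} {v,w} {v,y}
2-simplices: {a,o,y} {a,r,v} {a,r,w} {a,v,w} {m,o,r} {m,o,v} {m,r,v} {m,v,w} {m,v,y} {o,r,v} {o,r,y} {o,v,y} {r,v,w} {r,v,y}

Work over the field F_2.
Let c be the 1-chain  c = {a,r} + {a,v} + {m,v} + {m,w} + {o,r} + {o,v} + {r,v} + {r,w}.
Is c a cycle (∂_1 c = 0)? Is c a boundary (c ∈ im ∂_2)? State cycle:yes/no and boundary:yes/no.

n_0=7 n_1=19 n_2=14  [Z2]
∂1: piv[ao,ar,av,aw,ay,mo] rk=6  ker:mr,mv,mw,my,or,ov,ow,oy,rv,rw,ry,vw,vy
∂2: piv[aoy,arv,arw,avw,mor,mov,mrv,mvw,mvy,ory,ovy] rk=11  ker:orv,rvw,rvy
∂1c = 0
c vs im∂2: reduces to 0 ⇒ boundary

cycle:yes boundary:yes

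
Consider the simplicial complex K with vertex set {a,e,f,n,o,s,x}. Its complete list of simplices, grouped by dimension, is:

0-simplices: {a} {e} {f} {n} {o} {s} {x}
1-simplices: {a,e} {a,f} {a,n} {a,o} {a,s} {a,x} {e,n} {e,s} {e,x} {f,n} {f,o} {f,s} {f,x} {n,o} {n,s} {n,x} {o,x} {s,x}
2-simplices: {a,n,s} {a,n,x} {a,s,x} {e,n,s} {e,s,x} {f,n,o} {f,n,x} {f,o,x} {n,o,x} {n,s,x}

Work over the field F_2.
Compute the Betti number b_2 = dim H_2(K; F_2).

b_2=2

n_0=7 n_1=18 n_2=10  [Z2]
∂1: piv[ae,af,an,ao,as,ax] rk=6  ker:en,es,ex,fn,fo,fs,fx,no,ns,nx,ox,sx
∂2: piv[ans,anx,asx,ens,esx,fno,fnx,fox] rk=8  ker:nox,nsx
b_2=(10−8)−0=2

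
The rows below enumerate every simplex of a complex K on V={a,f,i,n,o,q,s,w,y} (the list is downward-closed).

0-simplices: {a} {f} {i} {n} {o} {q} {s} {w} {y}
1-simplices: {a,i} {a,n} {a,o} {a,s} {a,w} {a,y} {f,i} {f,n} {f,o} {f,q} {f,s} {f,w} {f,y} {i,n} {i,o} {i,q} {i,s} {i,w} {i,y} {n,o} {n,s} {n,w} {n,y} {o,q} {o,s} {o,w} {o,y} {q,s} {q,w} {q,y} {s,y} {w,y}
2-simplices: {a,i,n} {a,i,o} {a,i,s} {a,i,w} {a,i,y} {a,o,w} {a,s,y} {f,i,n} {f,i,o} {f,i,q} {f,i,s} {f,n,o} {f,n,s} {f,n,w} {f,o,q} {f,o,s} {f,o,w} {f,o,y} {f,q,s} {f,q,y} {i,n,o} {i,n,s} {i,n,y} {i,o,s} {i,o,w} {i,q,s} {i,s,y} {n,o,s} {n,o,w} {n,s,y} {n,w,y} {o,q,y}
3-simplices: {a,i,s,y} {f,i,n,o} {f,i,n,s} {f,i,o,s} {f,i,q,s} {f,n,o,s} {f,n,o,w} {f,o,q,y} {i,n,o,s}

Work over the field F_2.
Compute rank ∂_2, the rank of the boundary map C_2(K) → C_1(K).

rank∂_2=22

n_0=9 n_1=32 n_2=32 n_3=9  [Z2]
∂1: piv[ai,an,ao,as,aw,ay,fi,fq] rk=8  ker:fn,fo,fs,fw,fy,in,io,iq,is,iw,iy,no,ns,nw,ny,oq,os,ow,oy,qs,qw,qy,sy,wy
∂2: piv[ain,aio,ais,aiw,aiy,aow,asy,fin,fio,fiq,fis,fno,fns,fnw,foq,fos,fow,foy,fqs,fqy,iny,nwy] rk=22  ker:ino,ins,ios,iow,iqs,isy,nos,now,nsy,oqy
∂3: piv[aisy,fino,fins,fios,fiqs,fnos,fnow,foqy] rk=8  ker:inos
rk∂_2=22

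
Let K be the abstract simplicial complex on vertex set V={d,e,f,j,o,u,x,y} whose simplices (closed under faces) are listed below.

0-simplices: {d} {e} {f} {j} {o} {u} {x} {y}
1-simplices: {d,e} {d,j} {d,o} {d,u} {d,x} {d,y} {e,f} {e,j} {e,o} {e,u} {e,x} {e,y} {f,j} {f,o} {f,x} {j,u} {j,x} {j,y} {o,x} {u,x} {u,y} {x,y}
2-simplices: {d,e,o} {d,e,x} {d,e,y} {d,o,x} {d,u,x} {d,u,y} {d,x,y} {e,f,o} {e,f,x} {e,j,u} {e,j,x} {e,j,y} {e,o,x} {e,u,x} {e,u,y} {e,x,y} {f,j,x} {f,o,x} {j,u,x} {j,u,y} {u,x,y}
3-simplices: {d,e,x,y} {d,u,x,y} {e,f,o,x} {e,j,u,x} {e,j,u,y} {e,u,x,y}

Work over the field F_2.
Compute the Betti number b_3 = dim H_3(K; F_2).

n_0=8 n_1=22 n_2=21 n_3=6  [Z2]
∂1: piv[de,dj,do,du,dx,dy,ef] rk=7  ker:ej,eo,eu,ex,ey,fj,fo,fx,ju,jx,jy,ox,ux,uy,xy
∂2: piv[deo,dex,dey,dox,dux,duy,dxy,efo,efx,eju,ejx,ejy,eux,fjx] rk=14  ker:eox,euy,exy,fox,jux,juy,uxy
∂3: piv[dexy,duxy,efox,ejux,ejuy,euxy] rk=6
b_3=(6−6)−0=0

b_3=0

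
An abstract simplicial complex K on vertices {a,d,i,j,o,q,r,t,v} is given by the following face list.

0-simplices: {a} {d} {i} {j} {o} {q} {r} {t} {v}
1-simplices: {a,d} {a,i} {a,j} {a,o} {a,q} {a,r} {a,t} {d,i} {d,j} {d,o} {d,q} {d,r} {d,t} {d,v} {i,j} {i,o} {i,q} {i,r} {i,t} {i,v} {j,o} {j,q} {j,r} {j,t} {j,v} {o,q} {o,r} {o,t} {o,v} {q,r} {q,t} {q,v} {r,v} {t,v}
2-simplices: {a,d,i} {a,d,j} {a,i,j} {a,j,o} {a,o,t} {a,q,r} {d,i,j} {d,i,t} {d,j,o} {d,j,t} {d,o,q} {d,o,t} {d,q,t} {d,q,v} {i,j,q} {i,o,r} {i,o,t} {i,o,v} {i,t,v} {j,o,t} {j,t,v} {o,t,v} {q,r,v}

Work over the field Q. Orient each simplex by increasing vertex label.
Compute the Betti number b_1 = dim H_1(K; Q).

n_0=9 n_1=34 n_2=23  [Q]
∂1: piv[ad,ai,aj,ao,aq,ar,at,dv] rk=8  ker:di,dj,do,dq,dr,dt,ij,io,iq,ir,it,iv,jo,jq,jr,jt,jv,oq,or,ot,ov,qr,qt,qv,rv,tv
∂2: piv[adi,adj,aij,ajo,aot,aqr,dit,djo,djt,doq,dot,dqt,dqv,ijq,ior,iot,iov,itv,jtv,qrv] rk=20  ker:dij,jot,otv
b_1=(34−8)−20=6

b_1=6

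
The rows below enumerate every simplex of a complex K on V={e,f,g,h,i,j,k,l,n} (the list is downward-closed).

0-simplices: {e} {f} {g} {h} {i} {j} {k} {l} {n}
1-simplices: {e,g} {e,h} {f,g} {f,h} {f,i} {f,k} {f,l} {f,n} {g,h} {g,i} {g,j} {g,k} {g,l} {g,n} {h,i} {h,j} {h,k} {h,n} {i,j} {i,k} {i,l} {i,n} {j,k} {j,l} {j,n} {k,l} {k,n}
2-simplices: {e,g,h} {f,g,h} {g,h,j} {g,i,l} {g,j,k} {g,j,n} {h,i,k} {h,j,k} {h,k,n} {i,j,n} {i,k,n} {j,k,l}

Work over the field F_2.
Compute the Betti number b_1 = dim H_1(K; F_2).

b_1=7

n_0=9 n_1=27 n_2=12  [Z2]
∂1: piv[eg,eh,fg,fi,fk,fl,fn,gj] rk=8  ker:fh,gh,gi,gk,gl,gn,hi,hj,hk,hn,ij,ik,il,in,jk,jl,jn,kl,kn
∂2: piv[egh,fgh,ghj,gil,gjk,gjn,hik,hjk,hkn,ijn,ikn,jkl] rk=12
b_1=(27−8)−12=7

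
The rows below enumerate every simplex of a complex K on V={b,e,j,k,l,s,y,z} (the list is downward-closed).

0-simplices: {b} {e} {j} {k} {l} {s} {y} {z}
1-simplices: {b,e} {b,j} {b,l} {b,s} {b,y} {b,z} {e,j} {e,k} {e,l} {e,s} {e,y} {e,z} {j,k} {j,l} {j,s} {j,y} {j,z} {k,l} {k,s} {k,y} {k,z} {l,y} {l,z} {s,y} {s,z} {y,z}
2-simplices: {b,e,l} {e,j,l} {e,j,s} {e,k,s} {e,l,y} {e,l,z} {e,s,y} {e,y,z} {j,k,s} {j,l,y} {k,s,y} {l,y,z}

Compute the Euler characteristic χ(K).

χ(K)=-6

n_0=8 n_1=26 n_2=12
χ=+8−26+12=-6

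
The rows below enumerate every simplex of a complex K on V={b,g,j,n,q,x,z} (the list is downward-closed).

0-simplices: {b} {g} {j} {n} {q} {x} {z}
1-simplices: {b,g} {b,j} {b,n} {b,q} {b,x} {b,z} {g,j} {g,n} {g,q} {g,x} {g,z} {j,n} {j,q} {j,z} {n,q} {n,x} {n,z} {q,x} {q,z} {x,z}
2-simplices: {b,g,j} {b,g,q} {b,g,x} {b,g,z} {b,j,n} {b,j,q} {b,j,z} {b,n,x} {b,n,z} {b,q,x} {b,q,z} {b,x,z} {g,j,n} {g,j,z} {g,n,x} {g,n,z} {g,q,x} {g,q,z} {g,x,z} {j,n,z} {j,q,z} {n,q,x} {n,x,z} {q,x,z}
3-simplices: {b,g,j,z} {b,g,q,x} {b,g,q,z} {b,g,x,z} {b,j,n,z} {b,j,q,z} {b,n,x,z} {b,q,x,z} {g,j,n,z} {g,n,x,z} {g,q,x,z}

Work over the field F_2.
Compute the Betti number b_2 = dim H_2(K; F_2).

b_2=0

n_0=7 n_1=20 n_2=24 n_3=11  [Z2]
∂1: piv[bg,bj,bn,bq,bx,bz] rk=6  ker:gj,gn,gq,gx,gz,jn,jq,jz,nq,nx,nz,qx,qz,xz
∂2: piv[bgj,bgq,bgx,bgz,bjn,bjq,bjz,bnx,bnz,bqx,bqz,bxz,gjn,nqx] rk=14  ker:gjz,gnx,gnz,gqx,gqz,gxz,jnz,jqz,nxz,qxz
∂3: piv[bgjz,bgqx,bgqz,bgxz,bjnz,bjqz,bnxz,bqxz,gjnz,gnxz] rk=10  ker:gqxz
b_2=(24−14)−10=0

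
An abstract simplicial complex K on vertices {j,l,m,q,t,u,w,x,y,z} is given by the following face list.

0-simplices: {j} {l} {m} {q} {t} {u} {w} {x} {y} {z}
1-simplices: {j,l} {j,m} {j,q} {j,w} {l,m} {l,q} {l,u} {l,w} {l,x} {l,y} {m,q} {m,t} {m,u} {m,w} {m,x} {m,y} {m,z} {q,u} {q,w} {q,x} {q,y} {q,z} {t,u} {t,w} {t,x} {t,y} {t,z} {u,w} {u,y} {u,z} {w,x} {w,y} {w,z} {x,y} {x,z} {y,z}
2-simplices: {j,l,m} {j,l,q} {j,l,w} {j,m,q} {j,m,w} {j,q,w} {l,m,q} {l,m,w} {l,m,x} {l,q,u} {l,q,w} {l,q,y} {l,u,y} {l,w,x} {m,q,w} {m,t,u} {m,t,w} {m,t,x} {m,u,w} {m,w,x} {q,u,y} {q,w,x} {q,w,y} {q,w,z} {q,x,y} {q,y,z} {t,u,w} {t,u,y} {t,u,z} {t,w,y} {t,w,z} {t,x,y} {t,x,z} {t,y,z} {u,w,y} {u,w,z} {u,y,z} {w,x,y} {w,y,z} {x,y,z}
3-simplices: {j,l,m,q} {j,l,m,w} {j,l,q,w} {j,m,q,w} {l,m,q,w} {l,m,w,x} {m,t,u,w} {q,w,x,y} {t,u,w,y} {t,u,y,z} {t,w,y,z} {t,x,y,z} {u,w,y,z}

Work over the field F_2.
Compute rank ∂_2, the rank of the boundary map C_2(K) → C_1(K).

n_0=10 n_1=36 n_2=40 n_3=13  [Z2]
∂1: piv[jl,jm,jq,jw,lu,lx,ly,mt,mz] rk=9  ker:lm,lq,lw,mq,mu,mw,mx,my,qu,qw,qx,qy,qz,tu,tw,tx,ty,tz,uw,uy,uz,wx,wy,wz,xy,xz,yz
∂2: piv[jlm,jlq,jlw,jmq,jmw,jqw,lmx,lqu,lqy,luy,lwx,mtu,mtw,mtx,muw,qwx,qwy,qwz,qxy,qyz,tuy,tuz,twy,twz,txz] rk=25  ker:lmq,lmw,lqw,mqw,mwx,quy,tuw,txy,tyz,uwy,uwz,uyz,wxy,wyz,xyz
∂3: piv[jlmq,jlmw,jlqw,jmqw,lmwx,mtuw,qwxy,tuwy,tuyz,twyz,txyz,uwyz] rk=12  ker:lmqw
rk∂_2=25

rank∂_2=25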